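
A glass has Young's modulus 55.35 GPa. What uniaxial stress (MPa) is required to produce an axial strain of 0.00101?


Rearrange E = sigma / epsilon:
  sigma = E * epsilon
  E (MPa) = 55.35 * 1000 = 55350
  sigma = 55350 * 0.00101 = 55.9 MPa

55.9 MPa


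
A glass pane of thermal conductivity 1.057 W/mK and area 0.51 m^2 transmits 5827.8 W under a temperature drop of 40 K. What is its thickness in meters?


Fourier's law: t = k * A * dT / Q
  t = 1.057 * 0.51 * 40 / 5827.8
  t = 21.5628 / 5827.8 = 0.0037 m

0.0037 m


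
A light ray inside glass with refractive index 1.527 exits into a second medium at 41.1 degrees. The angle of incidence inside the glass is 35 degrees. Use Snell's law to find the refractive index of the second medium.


Apply Snell's law: n1 * sin(theta1) = n2 * sin(theta2)
  n2 = n1 * sin(theta1) / sin(theta2)
  sin(35) = 0.573576
  sin(41.1) = 0.657375
  n2 = 1.527 * 0.573576 / 0.657375 = 1.3323

1.3323


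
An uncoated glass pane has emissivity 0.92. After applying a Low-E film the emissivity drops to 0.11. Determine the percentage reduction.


Percentage reduction = (1 - coated/uncoated) * 100
  Ratio = 0.11 / 0.92 = 0.1196
  Reduction = (1 - 0.1196) * 100 = 88.0%

88.0%


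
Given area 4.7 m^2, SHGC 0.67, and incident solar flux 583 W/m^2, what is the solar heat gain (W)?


Solar heat gain: Q = Area * SHGC * Irradiance
  Q = 4.7 * 0.67 * 583 = 1835.9 W

1835.9 W


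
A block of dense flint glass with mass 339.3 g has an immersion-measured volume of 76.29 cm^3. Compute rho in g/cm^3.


Use the definition of density:
  rho = mass / volume
  rho = 339.3 / 76.29 = 4.448 g/cm^3

4.448 g/cm^3


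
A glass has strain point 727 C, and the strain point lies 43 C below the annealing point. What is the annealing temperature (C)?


T_anneal = T_strain + gap:
  T_anneal = 727 + 43 = 770 C

770 C


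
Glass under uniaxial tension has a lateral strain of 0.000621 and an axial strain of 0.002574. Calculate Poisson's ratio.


Poisson's ratio: nu = lateral strain / axial strain
  nu = 0.000621 / 0.002574 = 0.2413

0.2413


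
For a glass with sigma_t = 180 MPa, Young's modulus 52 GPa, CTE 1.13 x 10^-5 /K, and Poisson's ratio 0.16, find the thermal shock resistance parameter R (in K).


Thermal shock resistance: R = sigma * (1 - nu) / (E * alpha)
  Numerator = 180 * (1 - 0.16) = 151.2
  Denominator = 52 * 1000 * (1.13 x 10^-5) = 0.5876
  R = 151.2 / 0.5876 = 257.3 K

257.3 K


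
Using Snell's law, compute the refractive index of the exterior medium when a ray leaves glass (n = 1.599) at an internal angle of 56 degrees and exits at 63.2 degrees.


Apply Snell's law: n1 * sin(theta1) = n2 * sin(theta2)
  n2 = n1 * sin(theta1) / sin(theta2)
  sin(56) = 0.829038
  sin(63.2) = 0.892586
  n2 = 1.599 * 0.829038 / 0.892586 = 1.4852

1.4852


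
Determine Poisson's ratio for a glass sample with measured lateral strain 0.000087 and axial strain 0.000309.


Poisson's ratio: nu = lateral strain / axial strain
  nu = 0.000087 / 0.000309 = 0.2816

0.2816


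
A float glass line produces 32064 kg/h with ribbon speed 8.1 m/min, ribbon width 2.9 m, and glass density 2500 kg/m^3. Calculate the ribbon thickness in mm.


Ribbon cross-section from mass balance:
  Volume rate = throughput / density = 32064 / 2500 = 12.8256 m^3/h
  thickness = volume rate / (speed * 60 * width), i.e.
  thickness = throughput / (60 * speed * width * density) * 1000
  thickness = 32064 / (60 * 8.1 * 2.9 * 2500) * 1000 = 9.1 mm

9.1 mm


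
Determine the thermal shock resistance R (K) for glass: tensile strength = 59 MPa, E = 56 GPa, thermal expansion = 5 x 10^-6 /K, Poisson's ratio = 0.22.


Thermal shock resistance: R = sigma * (1 - nu) / (E * alpha)
  Numerator = 59 * (1 - 0.22) = 46.02
  Denominator = 56 * 1000 * (5 x 10^-6) = 0.28
  R = 46.02 / 0.28 = 164.4 K

164.4 K


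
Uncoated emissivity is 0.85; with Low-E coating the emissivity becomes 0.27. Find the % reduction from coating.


Percentage reduction = (1 - coated/uncoated) * 100
  Ratio = 0.27 / 0.85 = 0.3176
  Reduction = (1 - 0.3176) * 100 = 68.2%

68.2%


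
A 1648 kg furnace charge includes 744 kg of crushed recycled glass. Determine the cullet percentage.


Cullet ratio = (cullet mass / total batch mass) * 100
  Ratio = 744 / 1648 * 100 = 45.15%

45.15%


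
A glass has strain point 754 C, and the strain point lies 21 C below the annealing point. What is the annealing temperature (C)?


T_anneal = T_strain + gap:
  T_anneal = 754 + 21 = 775 C

775 C


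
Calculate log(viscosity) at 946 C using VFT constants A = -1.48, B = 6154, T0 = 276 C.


VFT equation: log(eta) = A + B / (T - T0)
  T - T0 = 946 - 276 = 670
  B / (T - T0) = 6154 / 670 = 9.185
  log(eta) = -1.48 + 9.185 = 7.705

7.705


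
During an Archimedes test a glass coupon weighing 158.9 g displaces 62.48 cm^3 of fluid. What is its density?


Use the definition of density:
  rho = mass / volume
  rho = 158.9 / 62.48 = 2.543 g/cm^3

2.543 g/cm^3


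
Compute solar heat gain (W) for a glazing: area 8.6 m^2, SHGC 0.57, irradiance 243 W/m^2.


Solar heat gain: Q = Area * SHGC * Irradiance
  Q = 8.6 * 0.57 * 243 = 1191.2 W

1191.2 W


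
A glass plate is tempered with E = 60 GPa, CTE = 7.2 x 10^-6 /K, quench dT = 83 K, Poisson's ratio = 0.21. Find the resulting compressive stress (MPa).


Tempering stress: sigma = E * alpha * dT / (1 - nu)
  E (MPa) = 60 * 1000 = 60000
  Numerator = 60000 * (7.2 x 10^-6) * 83 = 35.856
  Denominator = 1 - 0.21 = 0.79
  sigma = 35.856 / 0.79 = 45.4 MPa

45.4 MPa


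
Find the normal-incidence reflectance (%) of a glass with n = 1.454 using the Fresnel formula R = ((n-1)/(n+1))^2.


Fresnel reflectance at normal incidence:
  R = ((n - 1)/(n + 1))^2
  (n - 1)/(n + 1) = (1.454 - 1)/(1.454 + 1) = 0.185004
  R = 0.185004^2 = 0.0342265
  R(%) = 0.0342265 * 100 = 3.423%

3.423%


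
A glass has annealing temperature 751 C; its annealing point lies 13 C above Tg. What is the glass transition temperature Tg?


Rearrange T_anneal = Tg + offset for Tg:
  Tg = T_anneal - offset = 751 - 13 = 738 C

738 C


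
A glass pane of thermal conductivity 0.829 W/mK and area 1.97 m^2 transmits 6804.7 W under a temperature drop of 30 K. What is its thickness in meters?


Fourier's law: t = k * A * dT / Q
  t = 0.829 * 1.97 * 30 / 6804.7
  t = 48.9939 / 6804.7 = 0.0072 m

0.0072 m


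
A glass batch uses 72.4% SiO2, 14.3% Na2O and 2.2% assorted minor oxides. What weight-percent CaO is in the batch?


Pieces sum to 100%:
  CaO = 100 - (SiO2 + Na2O + others)
  CaO = 100 - (72.4 + 14.3 + 2.2) = 11.1%

11.1%


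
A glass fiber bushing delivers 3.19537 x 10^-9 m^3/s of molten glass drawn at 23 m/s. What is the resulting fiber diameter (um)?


Cross-sectional area from continuity:
  A = Q / v = 3.19537 x 10^-9 / 23 = 1.389291 x 10^-10 m^2
Diameter from circular cross-section:
  d = sqrt(4A / pi) * 10^6 (m -> um)
  d = sqrt(4 * 1.389291 x 10^-10 / pi) * 10^6 = 13.3 um

13.3 um


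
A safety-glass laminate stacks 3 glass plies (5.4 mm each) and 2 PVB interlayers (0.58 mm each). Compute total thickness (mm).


Total thickness = glass contribution + PVB contribution
  Glass: 3 * 5.4 = 16.2 mm
  PVB: 2 * 0.58 = 1.16 mm
  Total = 16.2 + 1.16 = 17.36 mm

17.36 mm


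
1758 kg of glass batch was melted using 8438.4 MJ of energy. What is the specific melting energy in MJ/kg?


Rearrange E = m * s for s:
  s = E / m
  s = 8438.4 / 1758 = 4.8 MJ/kg

4.8 MJ/kg


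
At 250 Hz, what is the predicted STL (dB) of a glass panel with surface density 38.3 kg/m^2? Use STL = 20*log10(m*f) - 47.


Mass law: STL = 20 * log10(m * f) - 47
  m * f = 38.3 * 250 = 9575
  log10(9575) = 3.98114
  STL = 20 * 3.98114 - 47 = 79.6228 - 47 = 32.6 dB

32.6 dB


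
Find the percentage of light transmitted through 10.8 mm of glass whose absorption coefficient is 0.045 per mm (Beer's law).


Beer-Lambert law: T = exp(-alpha * thickness)
  exponent = -0.045 * 10.8 = -0.486
  T = exp(-0.486) = 0.6151
  Percentage = 0.6151 * 100 = 61.51%

61.51%


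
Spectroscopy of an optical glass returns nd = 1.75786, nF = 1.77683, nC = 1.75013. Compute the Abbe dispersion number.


Abbe number formula: Vd = (nd - 1) / (nF - nC)
  nd - 1 = 1.75786 - 1 = 0.75786
  nF - nC = 1.77683 - 1.75013 = 0.0267
  Vd = 0.75786 / 0.0267 = 28.38

28.38


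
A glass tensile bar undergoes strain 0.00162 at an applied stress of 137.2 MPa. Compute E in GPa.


Young's modulus: E = stress / strain
  E = 137.2 MPa / 0.00162 = 84691.36 MPa
Convert to GPa: 84691.36 / 1000 = 84.69 GPa

84.69 GPa


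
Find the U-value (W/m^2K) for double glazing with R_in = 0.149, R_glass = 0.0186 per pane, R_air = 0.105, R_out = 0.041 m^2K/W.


Total thermal resistance (series):
  R_total = R_in + R_glass + R_air + R_glass + R_out
  R_total = 0.149 + 0.0186 + 0.105 + 0.0186 + 0.041 = 0.3322 m^2K/W
U-value = 1 / R_total = 1 / 0.3322 = 3.01 W/m^2K

3.01 W/m^2K


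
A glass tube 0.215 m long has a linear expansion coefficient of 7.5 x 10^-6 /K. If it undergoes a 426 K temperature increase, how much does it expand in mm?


Thermal expansion formula: dL = alpha * L0 * dT
  dL = (7.5 x 10^-6) * 0.215 * 426 = 0.00068693 m
Convert to mm: 0.00068693 * 1000 = 0.6869 mm

0.6869 mm


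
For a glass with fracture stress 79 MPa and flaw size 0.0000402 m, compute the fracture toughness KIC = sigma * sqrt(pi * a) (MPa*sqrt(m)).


Fracture toughness: KIC = sigma * sqrt(pi * a)
  pi * a = pi * 0.0000402 = 0.000126292
  sqrt(pi * a) = 0.011238
  KIC = 79 * 0.011238 = 0.888 MPa*sqrt(m)

0.888 MPa*sqrt(m)


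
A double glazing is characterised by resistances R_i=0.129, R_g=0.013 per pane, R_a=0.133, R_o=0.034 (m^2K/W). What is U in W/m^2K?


Total thermal resistance (series):
  R_total = R_in + R_glass + R_air + R_glass + R_out
  R_total = 0.129 + 0.013 + 0.133 + 0.013 + 0.034 = 0.322 m^2K/W
U-value = 1 / R_total = 1 / 0.322 = 3.106 W/m^2K

3.106 W/m^2K


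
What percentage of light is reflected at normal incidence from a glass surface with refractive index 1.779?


Fresnel reflectance at normal incidence:
  R = ((n - 1)/(n + 1))^2
  (n - 1)/(n + 1) = (1.779 - 1)/(1.779 + 1) = 0.280317
  R = 0.280317^2 = 0.0785776
  R(%) = 0.0785776 * 100 = 7.858%

7.858%


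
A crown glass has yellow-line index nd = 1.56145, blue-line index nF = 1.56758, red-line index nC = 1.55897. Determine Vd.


Abbe number formula: Vd = (nd - 1) / (nF - nC)
  nd - 1 = 1.56145 - 1 = 0.56145
  nF - nC = 1.56758 - 1.55897 = 0.00861
  Vd = 0.56145 / 0.00861 = 65.21

65.21


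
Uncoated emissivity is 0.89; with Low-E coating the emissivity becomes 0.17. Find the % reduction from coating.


Percentage reduction = (1 - coated/uncoated) * 100
  Ratio = 0.17 / 0.89 = 0.191
  Reduction = (1 - 0.191) * 100 = 80.9%

80.9%


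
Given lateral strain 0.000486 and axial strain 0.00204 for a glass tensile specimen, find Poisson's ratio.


Poisson's ratio: nu = lateral strain / axial strain
  nu = 0.000486 / 0.00204 = 0.2382

0.2382


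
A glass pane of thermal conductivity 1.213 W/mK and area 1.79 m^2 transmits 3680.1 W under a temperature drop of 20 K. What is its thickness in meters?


Fourier's law: t = k * A * dT / Q
  t = 1.213 * 1.79 * 20 / 3680.1
  t = 43.4254 / 3680.1 = 0.0118 m

0.0118 m


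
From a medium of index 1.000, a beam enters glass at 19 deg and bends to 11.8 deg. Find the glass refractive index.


Apply Snell's law: n1 * sin(theta1) = n2 * sin(theta2)
  n2 = n1 * sin(theta1) / sin(theta2)
  sin(19) = 0.325568
  sin(11.8) = 0.204496
  n2 = 1.000 * 0.325568 / 0.204496 = 1.5921

1.5921


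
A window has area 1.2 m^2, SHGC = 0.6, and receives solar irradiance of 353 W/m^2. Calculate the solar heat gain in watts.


Solar heat gain: Q = Area * SHGC * Irradiance
  Q = 1.2 * 0.6 * 353 = 254.2 W

254.2 W


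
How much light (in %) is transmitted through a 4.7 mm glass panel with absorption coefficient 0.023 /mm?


Beer-Lambert law: T = exp(-alpha * thickness)
  exponent = -0.023 * 4.7 = -0.1081
  T = exp(-0.1081) = 0.8975
  Percentage = 0.8975 * 100 = 89.75%

89.75%


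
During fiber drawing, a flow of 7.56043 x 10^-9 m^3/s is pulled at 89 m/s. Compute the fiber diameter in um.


Cross-sectional area from continuity:
  A = Q / v = 7.56043 x 10^-9 / 89 = 8.494865 x 10^-11 m^2
Diameter from circular cross-section:
  d = sqrt(4A / pi) * 10^6 (m -> um)
  d = sqrt(4 * 8.494865 x 10^-11 / pi) * 10^6 = 10.4 um

10.4 um


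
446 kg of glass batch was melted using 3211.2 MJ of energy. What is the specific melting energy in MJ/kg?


Rearrange E = m * s for s:
  s = E / m
  s = 3211.2 / 446 = 7.2 MJ/kg

7.2 MJ/kg


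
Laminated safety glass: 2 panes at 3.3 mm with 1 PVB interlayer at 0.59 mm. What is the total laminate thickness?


Total thickness = glass contribution + PVB contribution
  Glass: 2 * 3.3 = 6.6 mm
  PVB: 1 * 0.59 = 0.59 mm
  Total = 6.6 + 0.59 = 7.19 mm

7.19 mm


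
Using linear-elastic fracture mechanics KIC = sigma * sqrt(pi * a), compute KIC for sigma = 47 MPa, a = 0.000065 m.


Fracture toughness: KIC = sigma * sqrt(pi * a)
  pi * a = pi * 0.000065 = 0.000204204
  sqrt(pi * a) = 0.01429
  KIC = 47 * 0.01429 = 0.672 MPa*sqrt(m)

0.672 MPa*sqrt(m)


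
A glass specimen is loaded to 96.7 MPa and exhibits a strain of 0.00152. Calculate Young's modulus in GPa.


Young's modulus: E = stress / strain
  E = 96.7 MPa / 0.00152 = 63618.42 MPa
Convert to GPa: 63618.42 / 1000 = 63.62 GPa

63.62 GPa


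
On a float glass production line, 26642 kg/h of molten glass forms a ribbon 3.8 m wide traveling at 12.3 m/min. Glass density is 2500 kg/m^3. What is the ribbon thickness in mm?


Ribbon cross-section from mass balance:
  Volume rate = throughput / density = 26642 / 2500 = 10.6568 m^3/h
  thickness = volume rate / (speed * 60 * width), i.e.
  thickness = throughput / (60 * speed * width * density) * 1000
  thickness = 26642 / (60 * 12.3 * 3.8 * 2500) * 1000 = 3.8 mm

3.8 mm


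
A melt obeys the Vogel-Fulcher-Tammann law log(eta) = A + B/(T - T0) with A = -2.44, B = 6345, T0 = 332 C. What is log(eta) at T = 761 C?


VFT equation: log(eta) = A + B / (T - T0)
  T - T0 = 761 - 332 = 429
  B / (T - T0) = 6345 / 429 = 14.79
  log(eta) = -2.44 + 14.79 = 12.35

12.35


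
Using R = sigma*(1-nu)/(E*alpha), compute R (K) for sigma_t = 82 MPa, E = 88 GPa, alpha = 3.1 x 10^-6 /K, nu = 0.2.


Thermal shock resistance: R = sigma * (1 - nu) / (E * alpha)
  Numerator = 82 * (1 - 0.2) = 65.6
  Denominator = 88 * 1000 * (3.1 x 10^-6) = 0.2728
  R = 65.6 / 0.2728 = 240.5 K

240.5 K


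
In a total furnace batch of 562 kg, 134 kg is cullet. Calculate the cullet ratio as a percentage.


Cullet ratio = (cullet mass / total batch mass) * 100
  Ratio = 134 / 562 * 100 = 23.84%

23.84%


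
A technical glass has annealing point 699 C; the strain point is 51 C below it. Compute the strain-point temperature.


Strain point = annealing point - difference:
  T_strain = 699 - 51 = 648 C

648 C


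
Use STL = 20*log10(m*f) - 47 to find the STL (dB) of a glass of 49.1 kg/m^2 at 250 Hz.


Mass law: STL = 20 * log10(m * f) - 47
  m * f = 49.1 * 250 = 12275
  log10(12275) = 4.08902
  STL = 20 * 4.08902 - 47 = 81.7804 - 47 = 34.8 dB

34.8 dB


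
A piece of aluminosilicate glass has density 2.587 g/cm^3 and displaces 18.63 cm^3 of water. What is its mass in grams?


Rearrange rho = m / V:
  m = rho * V
  m = 2.587 * 18.63 = 48.196 g

48.196 g


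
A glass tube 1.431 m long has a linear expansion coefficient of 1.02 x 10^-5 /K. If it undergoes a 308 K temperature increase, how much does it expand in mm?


Thermal expansion formula: dL = alpha * L0 * dT
  dL = (1.02 x 10^-5) * 1.431 * 308 = 0.00449563 m
Convert to mm: 0.00449563 * 1000 = 4.4956 mm

4.4956 mm


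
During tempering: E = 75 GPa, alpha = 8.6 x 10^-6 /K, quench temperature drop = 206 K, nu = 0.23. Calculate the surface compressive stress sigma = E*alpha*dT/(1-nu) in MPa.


Tempering stress: sigma = E * alpha * dT / (1 - nu)
  E (MPa) = 75 * 1000 = 75000
  Numerator = 75000 * (8.6 x 10^-6) * 206 = 132.87
  Denominator = 1 - 0.23 = 0.77
  sigma = 132.87 / 0.77 = 172.6 MPa

172.6 MPa


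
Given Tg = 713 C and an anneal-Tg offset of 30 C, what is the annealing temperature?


The annealing temperature is Tg plus the offset:
  T_anneal = 713 + 30 = 743 C

743 C


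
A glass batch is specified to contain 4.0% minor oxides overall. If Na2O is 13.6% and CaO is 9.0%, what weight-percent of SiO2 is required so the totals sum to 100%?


Known pieces sum to 100%:
  SiO2 = 100 - (others + Na2O + CaO)
  SiO2 = 100 - (4.0 + 13.6 + 9.0) = 73.4%

73.4%


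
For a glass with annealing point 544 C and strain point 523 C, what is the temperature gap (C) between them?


Gap = T_anneal - T_strain:
  gap = 544 - 523 = 21 C

21 C


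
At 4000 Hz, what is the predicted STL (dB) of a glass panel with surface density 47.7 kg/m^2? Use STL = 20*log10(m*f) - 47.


Mass law: STL = 20 * log10(m * f) - 47
  m * f = 47.7 * 4000 = 190800
  log10(190800) = 5.28058
  STL = 20 * 5.28058 - 47 = 105.6116 - 47 = 58.6 dB

58.6 dB


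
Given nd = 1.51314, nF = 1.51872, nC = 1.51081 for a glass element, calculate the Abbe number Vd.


Abbe number formula: Vd = (nd - 1) / (nF - nC)
  nd - 1 = 1.51314 - 1 = 0.51314
  nF - nC = 1.51872 - 1.51081 = 0.00791
  Vd = 0.51314 / 0.00791 = 64.87

64.87


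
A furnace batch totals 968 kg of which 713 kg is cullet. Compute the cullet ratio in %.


Cullet ratio = (cullet mass / total batch mass) * 100
  Ratio = 713 / 968 * 100 = 73.66%

73.66%


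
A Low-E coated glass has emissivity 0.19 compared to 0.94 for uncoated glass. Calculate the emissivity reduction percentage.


Percentage reduction = (1 - coated/uncoated) * 100
  Ratio = 0.19 / 0.94 = 0.2021
  Reduction = (1 - 0.2021) * 100 = 79.8%

79.8%


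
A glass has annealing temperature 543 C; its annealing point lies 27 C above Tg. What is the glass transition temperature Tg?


Rearrange T_anneal = Tg + offset for Tg:
  Tg = T_anneal - offset = 543 - 27 = 516 C

516 C


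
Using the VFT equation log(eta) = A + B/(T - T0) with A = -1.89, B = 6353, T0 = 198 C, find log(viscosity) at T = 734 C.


VFT equation: log(eta) = A + B / (T - T0)
  T - T0 = 734 - 198 = 536
  B / (T - T0) = 6353 / 536 = 11.853
  log(eta) = -1.89 + 11.853 = 9.963

9.963


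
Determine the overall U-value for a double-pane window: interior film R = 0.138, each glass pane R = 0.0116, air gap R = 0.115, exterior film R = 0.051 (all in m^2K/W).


Total thermal resistance (series):
  R_total = R_in + R_glass + R_air + R_glass + R_out
  R_total = 0.138 + 0.0116 + 0.115 + 0.0116 + 0.051 = 0.3272 m^2K/W
U-value = 1 / R_total = 1 / 0.3272 = 3.056 W/m^2K

3.056 W/m^2K


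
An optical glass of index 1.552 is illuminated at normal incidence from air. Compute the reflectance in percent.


Fresnel reflectance at normal incidence:
  R = ((n - 1)/(n + 1))^2
  (n - 1)/(n + 1) = (1.552 - 1)/(1.552 + 1) = 0.216301
  R = 0.216301^2 = 0.0467861
  R(%) = 0.0467861 * 100 = 4.679%

4.679%


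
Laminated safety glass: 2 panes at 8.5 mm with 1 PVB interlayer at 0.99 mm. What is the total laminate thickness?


Total thickness = glass contribution + PVB contribution
  Glass: 2 * 8.5 = 17.0 mm
  PVB: 1 * 0.99 = 0.99 mm
  Total = 17.0 + 0.99 = 17.99 mm

17.99 mm


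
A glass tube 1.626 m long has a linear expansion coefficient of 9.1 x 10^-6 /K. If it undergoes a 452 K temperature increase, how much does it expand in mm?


Thermal expansion formula: dL = alpha * L0 * dT
  dL = (9.1 x 10^-6) * 1.626 * 452 = 0.00668806 m
Convert to mm: 0.00668806 * 1000 = 6.6881 mm

6.6881 mm


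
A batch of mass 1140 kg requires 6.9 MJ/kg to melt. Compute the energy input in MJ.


Total energy = mass * specific energy
  E = 1140 * 6.9 = 7866 MJ

7866 MJ


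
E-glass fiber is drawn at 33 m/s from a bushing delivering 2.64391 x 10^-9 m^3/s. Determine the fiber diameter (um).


Cross-sectional area from continuity:
  A = Q / v = 2.64391 x 10^-9 / 33 = 8.011848 x 10^-11 m^2
Diameter from circular cross-section:
  d = sqrt(4A / pi) * 10^6 (m -> um)
  d = sqrt(4 * 8.011848 x 10^-11 / pi) * 10^6 = 10.1 um

10.1 um


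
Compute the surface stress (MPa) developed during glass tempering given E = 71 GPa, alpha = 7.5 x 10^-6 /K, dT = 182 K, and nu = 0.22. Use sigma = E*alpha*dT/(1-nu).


Tempering stress: sigma = E * alpha * dT / (1 - nu)
  E (MPa) = 71 * 1000 = 71000
  Numerator = 71000 * (7.5 x 10^-6) * 182 = 96.915
  Denominator = 1 - 0.22 = 0.78
  sigma = 96.915 / 0.78 = 124.2 MPa

124.2 MPa


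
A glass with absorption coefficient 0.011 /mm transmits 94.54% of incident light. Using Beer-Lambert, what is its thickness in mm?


Rearrange T = exp(-alpha * thickness):
  thickness = -ln(T) / alpha
  T = 94.54/100 = 0.9454
  ln(T) = -0.05615
  -ln(T) = 0.05615
  thickness = 0.05615 / 0.011 = 5.1 mm

5.1 mm


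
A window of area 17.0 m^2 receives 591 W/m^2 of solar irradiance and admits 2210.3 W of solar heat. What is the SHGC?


Rearrange Q = Area * SHGC * Irradiance:
  SHGC = Q / (Area * Irradiance)
  SHGC = 2210.3 / (17.0 * 591) = 0.22

0.22


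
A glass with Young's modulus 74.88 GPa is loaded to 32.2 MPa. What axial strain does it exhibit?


Rearrange E = sigma / epsilon:
  epsilon = sigma / E
  E (MPa) = 74.88 * 1000 = 74880
  epsilon = 32.2 / 74880 = 0.00043

0.00043


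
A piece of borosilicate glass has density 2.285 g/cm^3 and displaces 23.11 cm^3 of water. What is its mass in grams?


Rearrange rho = m / V:
  m = rho * V
  m = 2.285 * 23.11 = 52.806 g

52.806 g


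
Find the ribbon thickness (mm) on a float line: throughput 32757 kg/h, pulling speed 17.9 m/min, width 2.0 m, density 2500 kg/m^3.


Ribbon cross-section from mass balance:
  Volume rate = throughput / density = 32757 / 2500 = 13.1028 m^3/h
  thickness = volume rate / (speed * 60 * width), i.e.
  thickness = throughput / (60 * speed * width * density) * 1000
  thickness = 32757 / (60 * 17.9 * 2.0 * 2500) * 1000 = 6.1 mm

6.1 mm


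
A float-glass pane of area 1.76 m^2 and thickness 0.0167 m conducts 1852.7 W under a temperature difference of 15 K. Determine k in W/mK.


Fourier's law rearranged: k = Q * t / (A * dT)
  Numerator = 1852.7 * 0.0167 = 30.94009
  Denominator = 1.76 * 15 = 26.4
  k = 30.94009 / 26.4 = 1.172 W/mK

1.172 W/mK


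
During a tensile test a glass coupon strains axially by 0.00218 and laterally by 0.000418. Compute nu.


Poisson's ratio: nu = lateral strain / axial strain
  nu = 0.000418 / 0.00218 = 0.1917

0.1917


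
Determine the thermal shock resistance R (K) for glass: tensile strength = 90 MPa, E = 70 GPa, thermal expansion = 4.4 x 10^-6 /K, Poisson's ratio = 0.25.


Thermal shock resistance: R = sigma * (1 - nu) / (E * alpha)
  Numerator = 90 * (1 - 0.25) = 67.5
  Denominator = 70 * 1000 * (4.4 x 10^-6) = 0.308
  R = 67.5 / 0.308 = 219.2 K

219.2 K


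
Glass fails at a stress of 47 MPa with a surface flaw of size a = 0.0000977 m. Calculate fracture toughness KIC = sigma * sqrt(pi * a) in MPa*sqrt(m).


Fracture toughness: KIC = sigma * sqrt(pi * a)
  pi * a = pi * 0.0000977 = 0.000306934
  sqrt(pi * a) = 0.01752
  KIC = 47 * 0.01752 = 0.823 MPa*sqrt(m)

0.823 MPa*sqrt(m)


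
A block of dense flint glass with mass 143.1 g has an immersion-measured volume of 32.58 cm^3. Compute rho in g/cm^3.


Use the definition of density:
  rho = mass / volume
  rho = 143.1 / 32.58 = 4.392 g/cm^3

4.392 g/cm^3


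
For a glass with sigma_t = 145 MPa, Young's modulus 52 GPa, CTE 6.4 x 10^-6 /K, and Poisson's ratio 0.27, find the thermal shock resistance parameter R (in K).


Thermal shock resistance: R = sigma * (1 - nu) / (E * alpha)
  Numerator = 145 * (1 - 0.27) = 105.85
  Denominator = 52 * 1000 * (6.4 x 10^-6) = 0.3328
  R = 105.85 / 0.3328 = 318.1 K

318.1 K


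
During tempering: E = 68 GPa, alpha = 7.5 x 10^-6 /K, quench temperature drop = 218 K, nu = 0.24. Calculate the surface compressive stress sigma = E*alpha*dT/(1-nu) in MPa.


Tempering stress: sigma = E * alpha * dT / (1 - nu)
  E (MPa) = 68 * 1000 = 68000
  Numerator = 68000 * (7.5 x 10^-6) * 218 = 111.18
  Denominator = 1 - 0.24 = 0.76
  sigma = 111.18 / 0.76 = 146.3 MPa

146.3 MPa


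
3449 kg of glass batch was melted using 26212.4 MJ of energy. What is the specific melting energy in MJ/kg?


Rearrange E = m * s for s:
  s = E / m
  s = 26212.4 / 3449 = 7.6 MJ/kg

7.6 MJ/kg


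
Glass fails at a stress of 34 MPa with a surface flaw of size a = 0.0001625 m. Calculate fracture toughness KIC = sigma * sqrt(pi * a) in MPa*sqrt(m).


Fracture toughness: KIC = sigma * sqrt(pi * a)
  pi * a = pi * 0.0001625 = 0.000510509
  sqrt(pi * a) = 0.022594
  KIC = 34 * 0.022594 = 0.768 MPa*sqrt(m)

0.768 MPa*sqrt(m)


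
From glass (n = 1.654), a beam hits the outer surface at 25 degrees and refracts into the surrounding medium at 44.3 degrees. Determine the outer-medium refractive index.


Apply Snell's law: n1 * sin(theta1) = n2 * sin(theta2)
  n2 = n1 * sin(theta1) / sin(theta2)
  sin(25) = 0.422618
  sin(44.3) = 0.698415
  n2 = 1.654 * 0.422618 / 0.698415 = 1.0009

1.0009


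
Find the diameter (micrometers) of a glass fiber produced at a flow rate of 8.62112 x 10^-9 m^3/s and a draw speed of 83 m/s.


Cross-sectional area from continuity:
  A = Q / v = 8.62112 x 10^-9 / 83 = 1.038689 x 10^-10 m^2
Diameter from circular cross-section:
  d = sqrt(4A / pi) * 10^6 (m -> um)
  d = sqrt(4 * 1.038689 x 10^-10 / pi) * 10^6 = 11.5 um

11.5 um


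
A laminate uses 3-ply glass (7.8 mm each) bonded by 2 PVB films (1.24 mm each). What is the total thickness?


Total thickness = glass contribution + PVB contribution
  Glass: 3 * 7.8 = 23.4 mm
  PVB: 2 * 1.24 = 2.48 mm
  Total = 23.4 + 2.48 = 25.88 mm

25.88 mm


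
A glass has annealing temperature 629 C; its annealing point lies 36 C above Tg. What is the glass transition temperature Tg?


Rearrange T_anneal = Tg + offset for Tg:
  Tg = T_anneal - offset = 629 - 36 = 593 C

593 C


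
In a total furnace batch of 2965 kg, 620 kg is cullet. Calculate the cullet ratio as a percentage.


Cullet ratio = (cullet mass / total batch mass) * 100
  Ratio = 620 / 2965 * 100 = 20.91%

20.91%


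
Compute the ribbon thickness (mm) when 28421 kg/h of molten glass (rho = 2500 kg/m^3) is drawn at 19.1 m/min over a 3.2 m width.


Ribbon cross-section from mass balance:
  Volume rate = throughput / density = 28421 / 2500 = 11.3684 m^3/h
  thickness = volume rate / (speed * 60 * width), i.e.
  thickness = throughput / (60 * speed * width * density) * 1000
  thickness = 28421 / (60 * 19.1 * 3.2 * 2500) * 1000 = 3.1 mm

3.1 mm


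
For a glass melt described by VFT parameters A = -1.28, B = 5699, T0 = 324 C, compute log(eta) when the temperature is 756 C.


VFT equation: log(eta) = A + B / (T - T0)
  T - T0 = 756 - 324 = 432
  B / (T - T0) = 5699 / 432 = 13.192
  log(eta) = -1.28 + 13.192 = 11.912

11.912


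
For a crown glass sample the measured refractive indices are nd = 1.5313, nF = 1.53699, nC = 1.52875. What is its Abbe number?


Abbe number formula: Vd = (nd - 1) / (nF - nC)
  nd - 1 = 1.5313 - 1 = 0.5313
  nF - nC = 1.53699 - 1.52875 = 0.00824
  Vd = 0.5313 / 0.00824 = 64.48

64.48


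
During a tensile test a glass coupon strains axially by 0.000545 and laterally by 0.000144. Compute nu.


Poisson's ratio: nu = lateral strain / axial strain
  nu = 0.000144 / 0.000545 = 0.2642

0.2642


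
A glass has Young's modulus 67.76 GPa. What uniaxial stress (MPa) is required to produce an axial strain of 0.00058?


Rearrange E = sigma / epsilon:
  sigma = E * epsilon
  E (MPa) = 67.76 * 1000 = 67760
  sigma = 67760 * 0.00058 = 39.3 MPa

39.3 MPa


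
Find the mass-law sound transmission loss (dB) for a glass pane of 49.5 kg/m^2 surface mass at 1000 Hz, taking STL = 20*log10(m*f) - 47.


Mass law: STL = 20 * log10(m * f) - 47
  m * f = 49.5 * 1000 = 49500
  log10(49500) = 4.69461
  STL = 20 * 4.69461 - 47 = 93.8922 - 47 = 46.9 dB

46.9 dB


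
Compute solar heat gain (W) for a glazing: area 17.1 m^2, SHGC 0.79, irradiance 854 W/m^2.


Solar heat gain: Q = Area * SHGC * Irradiance
  Q = 17.1 * 0.79 * 854 = 11536.7 W

11536.7 W


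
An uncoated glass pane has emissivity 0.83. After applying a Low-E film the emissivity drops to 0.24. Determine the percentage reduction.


Percentage reduction = (1 - coated/uncoated) * 100
  Ratio = 0.24 / 0.83 = 0.2892
  Reduction = (1 - 0.2892) * 100 = 71.1%

71.1%


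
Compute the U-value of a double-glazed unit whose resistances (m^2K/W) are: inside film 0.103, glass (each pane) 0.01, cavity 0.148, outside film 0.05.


Total thermal resistance (series):
  R_total = R_in + R_glass + R_air + R_glass + R_out
  R_total = 0.103 + 0.01 + 0.148 + 0.01 + 0.05 = 0.321 m^2K/W
U-value = 1 / R_total = 1 / 0.321 = 3.115 W/m^2K

3.115 W/m^2K


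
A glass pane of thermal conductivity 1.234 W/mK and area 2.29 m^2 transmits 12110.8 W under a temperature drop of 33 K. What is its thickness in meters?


Fourier's law: t = k * A * dT / Q
  t = 1.234 * 2.29 * 33 / 12110.8
  t = 93.25338 / 12110.8 = 0.0077 m

0.0077 m


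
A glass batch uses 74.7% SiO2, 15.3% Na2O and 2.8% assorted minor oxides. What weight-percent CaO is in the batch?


Pieces sum to 100%:
  CaO = 100 - (SiO2 + Na2O + others)
  CaO = 100 - (74.7 + 15.3 + 2.8) = 7.2%

7.2%


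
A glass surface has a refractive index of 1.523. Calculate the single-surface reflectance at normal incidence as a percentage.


Fresnel reflectance at normal incidence:
  R = ((n - 1)/(n + 1))^2
  (n - 1)/(n + 1) = (1.523 - 1)/(1.523 + 1) = 0.207293
  R = 0.207293^2 = 0.0429704
  R(%) = 0.0429704 * 100 = 4.297%

4.297%


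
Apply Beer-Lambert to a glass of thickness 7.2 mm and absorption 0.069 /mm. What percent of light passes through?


Beer-Lambert law: T = exp(-alpha * thickness)
  exponent = -0.069 * 7.2 = -0.4968
  T = exp(-0.4968) = 0.6085
  Percentage = 0.6085 * 100 = 60.85%

60.85%


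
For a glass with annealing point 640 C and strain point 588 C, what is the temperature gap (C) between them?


Gap = T_anneal - T_strain:
  gap = 640 - 588 = 52 C

52 C


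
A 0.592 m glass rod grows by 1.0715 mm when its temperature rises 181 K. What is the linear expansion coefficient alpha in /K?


Rearrange dL = alpha * L0 * dT for alpha:
  alpha = dL / (L0 * dT)
  alpha = (1.0715 / 1000) / (0.592 * 181) = 0.00001 /K = 1 x 10^-5 /K

1 x 10^-5 /K


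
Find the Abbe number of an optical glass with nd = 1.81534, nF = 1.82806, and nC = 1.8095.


Abbe number formula: Vd = (nd - 1) / (nF - nC)
  nd - 1 = 1.81534 - 1 = 0.81534
  nF - nC = 1.82806 - 1.8095 = 0.01856
  Vd = 0.81534 / 0.01856 = 43.93

43.93


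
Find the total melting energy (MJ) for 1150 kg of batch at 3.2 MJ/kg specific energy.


Total energy = mass * specific energy
  E = 1150 * 3.2 = 3680 MJ

3680 MJ


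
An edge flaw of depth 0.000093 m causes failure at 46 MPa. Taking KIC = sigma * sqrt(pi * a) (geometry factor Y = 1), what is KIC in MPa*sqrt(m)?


Fracture toughness: KIC = sigma * sqrt(pi * a)
  pi * a = pi * 0.000093 = 0.000292168
  sqrt(pi * a) = 0.017093
  KIC = 46 * 0.017093 = 0.786 MPa*sqrt(m)

0.786 MPa*sqrt(m)


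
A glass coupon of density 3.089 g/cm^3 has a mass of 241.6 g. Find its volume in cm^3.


Rearrange rho = m / V:
  V = m / rho
  V = 241.6 / 3.089 = 78.213 cm^3

78.213 cm^3


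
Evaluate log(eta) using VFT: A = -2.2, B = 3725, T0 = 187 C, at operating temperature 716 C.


VFT equation: log(eta) = A + B / (T - T0)
  T - T0 = 716 - 187 = 529
  B / (T - T0) = 3725 / 529 = 7.042
  log(eta) = -2.2 + 7.042 = 4.842

4.842


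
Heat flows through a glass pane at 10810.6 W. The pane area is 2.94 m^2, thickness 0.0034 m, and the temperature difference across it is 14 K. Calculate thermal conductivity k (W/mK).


Fourier's law rearranged: k = Q * t / (A * dT)
  Numerator = 10810.6 * 0.0034 = 36.75604
  Denominator = 2.94 * 14 = 41.16
  k = 36.75604 / 41.16 = 0.893 W/mK

0.893 W/mK


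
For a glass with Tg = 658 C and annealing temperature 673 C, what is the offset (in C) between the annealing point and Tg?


Offset = T_anneal - Tg:
  offset = 673 - 658 = 15 C

15 C


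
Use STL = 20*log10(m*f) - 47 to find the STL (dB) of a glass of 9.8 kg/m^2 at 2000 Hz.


Mass law: STL = 20 * log10(m * f) - 47
  m * f = 9.8 * 2000 = 19600
  log10(19600) = 4.29226
  STL = 20 * 4.29226 - 47 = 85.8452 - 47 = 38.8 dB

38.8 dB


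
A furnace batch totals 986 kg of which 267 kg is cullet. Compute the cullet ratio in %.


Cullet ratio = (cullet mass / total batch mass) * 100
  Ratio = 267 / 986 * 100 = 27.08%

27.08%


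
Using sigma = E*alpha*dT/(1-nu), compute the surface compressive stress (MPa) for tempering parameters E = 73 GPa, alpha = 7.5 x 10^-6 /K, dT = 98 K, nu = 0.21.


Tempering stress: sigma = E * alpha * dT / (1 - nu)
  E (MPa) = 73 * 1000 = 73000
  Numerator = 73000 * (7.5 x 10^-6) * 98 = 53.655
  Denominator = 1 - 0.21 = 0.79
  sigma = 53.655 / 0.79 = 67.9 MPa

67.9 MPa


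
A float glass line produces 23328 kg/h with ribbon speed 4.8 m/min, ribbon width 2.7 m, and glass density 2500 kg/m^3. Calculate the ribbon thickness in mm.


Ribbon cross-section from mass balance:
  Volume rate = throughput / density = 23328 / 2500 = 9.3312 m^3/h
  thickness = volume rate / (speed * 60 * width), i.e.
  thickness = throughput / (60 * speed * width * density) * 1000
  thickness = 23328 / (60 * 4.8 * 2.7 * 2500) * 1000 = 12.0 mm

12.0 mm


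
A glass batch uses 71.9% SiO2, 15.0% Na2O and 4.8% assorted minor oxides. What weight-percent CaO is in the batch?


Pieces sum to 100%:
  CaO = 100 - (SiO2 + Na2O + others)
  CaO = 100 - (71.9 + 15.0 + 4.8) = 8.3%

8.3%


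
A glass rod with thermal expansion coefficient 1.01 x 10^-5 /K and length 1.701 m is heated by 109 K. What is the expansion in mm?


Thermal expansion formula: dL = alpha * L0 * dT
  dL = (1.01 x 10^-5) * 1.701 * 109 = 0.00187263 m
Convert to mm: 0.00187263 * 1000 = 1.8726 mm

1.8726 mm


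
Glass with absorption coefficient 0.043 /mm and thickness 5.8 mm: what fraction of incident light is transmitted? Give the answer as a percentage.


Beer-Lambert law: T = exp(-alpha * thickness)
  exponent = -0.043 * 5.8 = -0.2494
  T = exp(-0.2494) = 0.7793
  Percentage = 0.7793 * 100 = 77.93%

77.93%


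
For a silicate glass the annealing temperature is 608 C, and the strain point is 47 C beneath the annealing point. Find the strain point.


Strain point = annealing point - difference:
  T_strain = 608 - 47 = 561 C

561 C


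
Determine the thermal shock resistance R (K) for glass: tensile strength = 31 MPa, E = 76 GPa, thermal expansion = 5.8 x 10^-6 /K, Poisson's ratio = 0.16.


Thermal shock resistance: R = sigma * (1 - nu) / (E * alpha)
  Numerator = 31 * (1 - 0.16) = 26.04
  Denominator = 76 * 1000 * (5.8 x 10^-6) = 0.4408
  R = 26.04 / 0.4408 = 59.1 K

59.1 K


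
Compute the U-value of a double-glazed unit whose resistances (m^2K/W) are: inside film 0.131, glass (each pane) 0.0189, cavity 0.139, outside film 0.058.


Total thermal resistance (series):
  R_total = R_in + R_glass + R_air + R_glass + R_out
  R_total = 0.131 + 0.0189 + 0.139 + 0.0189 + 0.058 = 0.3658 m^2K/W
U-value = 1 / R_total = 1 / 0.3658 = 2.734 W/m^2K

2.734 W/m^2K


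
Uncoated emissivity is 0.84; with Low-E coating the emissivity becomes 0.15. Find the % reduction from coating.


Percentage reduction = (1 - coated/uncoated) * 100
  Ratio = 0.15 / 0.84 = 0.1786
  Reduction = (1 - 0.1786) * 100 = 82.1%

82.1%


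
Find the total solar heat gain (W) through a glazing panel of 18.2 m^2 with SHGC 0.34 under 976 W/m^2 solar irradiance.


Solar heat gain: Q = Area * SHGC * Irradiance
  Q = 18.2 * 0.34 * 976 = 6039.5 W

6039.5 W


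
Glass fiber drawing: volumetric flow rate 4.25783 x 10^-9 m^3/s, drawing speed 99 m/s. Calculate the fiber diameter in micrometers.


Cross-sectional area from continuity:
  A = Q / v = 4.25783 x 10^-9 / 99 = 4.300838 x 10^-11 m^2
Diameter from circular cross-section:
  d = sqrt(4A / pi) * 10^6 (m -> um)
  d = sqrt(4 * 4.300838 x 10^-11 / pi) * 10^6 = 7.4 um

7.4 um


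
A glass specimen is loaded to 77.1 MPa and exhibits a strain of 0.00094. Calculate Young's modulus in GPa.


Young's modulus: E = stress / strain
  E = 77.1 MPa / 0.00094 = 82021.28 MPa
Convert to GPa: 82021.28 / 1000 = 82.02 GPa

82.02 GPa


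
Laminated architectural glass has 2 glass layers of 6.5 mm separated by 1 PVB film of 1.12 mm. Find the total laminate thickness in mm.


Total thickness = glass contribution + PVB contribution
  Glass: 2 * 6.5 = 13.0 mm
  PVB: 1 * 1.12 = 1.12 mm
  Total = 13.0 + 1.12 = 14.12 mm

14.12 mm


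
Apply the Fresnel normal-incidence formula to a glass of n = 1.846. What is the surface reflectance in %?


Fresnel reflectance at normal incidence:
  R = ((n - 1)/(n + 1))^2
  (n - 1)/(n + 1) = (1.846 - 1)/(1.846 + 1) = 0.297259
  R = 0.297259^2 = 0.0883629
  R(%) = 0.0883629 * 100 = 8.836%

8.836%


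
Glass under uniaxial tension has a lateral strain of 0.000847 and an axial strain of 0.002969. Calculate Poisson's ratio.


Poisson's ratio: nu = lateral strain / axial strain
  nu = 0.000847 / 0.002969 = 0.2853

0.2853


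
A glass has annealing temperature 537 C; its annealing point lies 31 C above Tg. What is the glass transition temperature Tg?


Rearrange T_anneal = Tg + offset for Tg:
  Tg = T_anneal - offset = 537 - 31 = 506 C

506 C


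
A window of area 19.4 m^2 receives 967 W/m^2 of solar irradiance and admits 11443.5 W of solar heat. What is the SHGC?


Rearrange Q = Area * SHGC * Irradiance:
  SHGC = Q / (Area * Irradiance)
  SHGC = 11443.5 / (19.4 * 967) = 0.61

0.61


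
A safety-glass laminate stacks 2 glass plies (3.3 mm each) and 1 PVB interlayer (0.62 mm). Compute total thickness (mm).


Total thickness = glass contribution + PVB contribution
  Glass: 2 * 3.3 = 6.6 mm
  PVB: 1 * 0.62 = 0.62 mm
  Total = 6.6 + 0.62 = 7.22 mm

7.22 mm


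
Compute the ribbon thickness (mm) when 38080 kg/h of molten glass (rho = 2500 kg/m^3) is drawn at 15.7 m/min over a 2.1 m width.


Ribbon cross-section from mass balance:
  Volume rate = throughput / density = 38080 / 2500 = 15.232 m^3/h
  thickness = volume rate / (speed * 60 * width), i.e.
  thickness = throughput / (60 * speed * width * density) * 1000
  thickness = 38080 / (60 * 15.7 * 2.1 * 2500) * 1000 = 7.7 mm

7.7 mm


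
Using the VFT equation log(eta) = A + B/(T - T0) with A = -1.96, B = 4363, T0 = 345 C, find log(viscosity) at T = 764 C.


VFT equation: log(eta) = A + B / (T - T0)
  T - T0 = 764 - 345 = 419
  B / (T - T0) = 4363 / 419 = 10.413
  log(eta) = -1.96 + 10.413 = 8.453

8.453


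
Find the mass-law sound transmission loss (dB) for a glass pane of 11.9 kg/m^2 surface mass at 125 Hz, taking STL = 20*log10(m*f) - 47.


Mass law: STL = 20 * log10(m * f) - 47
  m * f = 11.9 * 125 = 1487.5
  log10(1487.5) = 3.17246
  STL = 20 * 3.17246 - 47 = 63.4492 - 47 = 16.4 dB

16.4 dB


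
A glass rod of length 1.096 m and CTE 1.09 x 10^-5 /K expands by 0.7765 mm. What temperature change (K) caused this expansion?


Rearrange dL = alpha * L0 * dT for dT:
  dT = dL / (alpha * L0)
  dL (m) = 0.7765 / 1000 = 0.0007765
  dT = 0.0007765 / ((1.09 x 10^-5) * 1.096) = 65.0 K

65.0 K


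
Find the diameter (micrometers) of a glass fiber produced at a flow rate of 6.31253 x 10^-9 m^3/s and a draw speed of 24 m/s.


Cross-sectional area from continuity:
  A = Q / v = 6.31253 x 10^-9 / 24 = 2.630221 x 10^-10 m^2
Diameter from circular cross-section:
  d = sqrt(4A / pi) * 10^6 (m -> um)
  d = sqrt(4 * 2.630221 x 10^-10 / pi) * 10^6 = 18.3 um

18.3 um
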